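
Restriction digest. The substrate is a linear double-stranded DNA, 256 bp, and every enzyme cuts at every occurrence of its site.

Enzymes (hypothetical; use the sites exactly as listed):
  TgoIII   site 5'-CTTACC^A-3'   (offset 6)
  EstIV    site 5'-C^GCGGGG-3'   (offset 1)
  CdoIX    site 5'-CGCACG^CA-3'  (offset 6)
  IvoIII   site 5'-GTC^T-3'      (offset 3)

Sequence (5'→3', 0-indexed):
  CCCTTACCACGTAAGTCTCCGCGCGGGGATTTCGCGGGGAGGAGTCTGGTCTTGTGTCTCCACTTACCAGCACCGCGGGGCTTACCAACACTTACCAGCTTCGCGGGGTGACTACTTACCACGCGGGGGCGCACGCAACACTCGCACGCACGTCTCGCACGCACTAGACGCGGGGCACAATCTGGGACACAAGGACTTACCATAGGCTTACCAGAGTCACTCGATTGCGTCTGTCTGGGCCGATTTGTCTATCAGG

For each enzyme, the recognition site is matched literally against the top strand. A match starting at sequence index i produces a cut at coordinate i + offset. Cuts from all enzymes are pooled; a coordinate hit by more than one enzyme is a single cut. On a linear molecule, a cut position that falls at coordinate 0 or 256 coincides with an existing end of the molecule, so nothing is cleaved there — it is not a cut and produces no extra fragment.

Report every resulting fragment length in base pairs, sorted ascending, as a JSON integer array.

[2,4,5,5,6,6,6,7,7,7,8,8,9,10,10,11,11,12,13,13,13,14,18,19,32]

Scan for sites:
  TgoIII (CTTACCA, off=6): starts [2, 62, 80, 90, 114, 195, 206] → cuts [8, 68, 86, 96, 120, 201, 212]
  EstIV (CGCGGGG, off=1): starts [21, 32, 73, 101, 121, 168] → cuts [22, 33, 74, 102, 122, 169]
  CdoIX (CGCACGCA, off=6): starts [129, 142, 155] → cuts [135, 148, 161]
  IvoIII (GTCT, off=3): starts [14, 43, 48, 55, 151, 228, 232, 246] → cuts [17, 46, 51, 58, 154, 231, 235, 249]

All cut coordinates (distinct, sorted): [8, 17, 22, 33, 46, 51, 58, 68, 74, 86, 96, 102, 120, 122, 135, 148, 154, 161, 169, 201, 212, 231, 235, 249]

Fragments:
  [0,8): 8 bp
  [8,17): 9 bp
  [17,22): 5 bp
  [22,33): 11 bp
  [33,46): 13 bp
  [46,51): 5 bp
  [51,58): 7 bp
  [58,68): 10 bp
  [68,74): 6 bp
  [74,86): 12 bp
  [86,96): 10 bp
  [96,102): 6 bp
  [102,120): 18 bp
  [120,122): 2 bp
  [122,135): 13 bp
  [135,148): 13 bp
  [148,154): 6 bp
  [154,161): 7 bp
  [161,169): 8 bp
  [169,201): 32 bp
  [201,212): 11 bp
  [212,231): 19 bp
  [231,235): 4 bp
  [235,249): 14 bp
  [249,256): 7 bp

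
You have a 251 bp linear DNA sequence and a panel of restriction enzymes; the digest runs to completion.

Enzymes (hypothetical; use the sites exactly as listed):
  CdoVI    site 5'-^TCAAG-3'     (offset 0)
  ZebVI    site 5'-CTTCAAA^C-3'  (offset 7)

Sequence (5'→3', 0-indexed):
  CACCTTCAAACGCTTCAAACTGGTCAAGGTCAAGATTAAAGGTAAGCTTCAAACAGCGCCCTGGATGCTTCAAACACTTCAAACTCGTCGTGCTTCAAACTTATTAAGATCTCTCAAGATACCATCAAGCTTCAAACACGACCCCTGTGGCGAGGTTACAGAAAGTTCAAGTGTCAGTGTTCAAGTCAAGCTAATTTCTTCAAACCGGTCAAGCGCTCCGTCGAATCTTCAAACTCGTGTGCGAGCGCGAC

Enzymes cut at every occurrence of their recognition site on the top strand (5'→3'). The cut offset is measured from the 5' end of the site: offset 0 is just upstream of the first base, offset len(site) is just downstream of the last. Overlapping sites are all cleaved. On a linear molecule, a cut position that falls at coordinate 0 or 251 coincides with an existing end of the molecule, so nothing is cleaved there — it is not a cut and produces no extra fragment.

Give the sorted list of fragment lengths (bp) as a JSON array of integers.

Scan for sites:
  CdoVI TCAAG/0: at [23, 29, 113, 124, 166, 180, 185, 208] ⇒ [23, 29, 113, 124, 166, 180, 185, 208]
  ZebVI CTTCAAAC/7: at [3, 12, 46, 67, 76, 92, 129, 197, 226] ⇒ [10, 19, 53, 74, 83, 99, 136, 204, 233]

Pooled cuts: [10, 19, 23, 29, 53, 74, 83, 99, 113, 124, 136, 166, 180, 185, 204, 208, 233]

Fragment lengths:
  [0,10): 10 bp
  [10,19): 9 bp
  [19,23): 4 bp
  [23,29): 6 bp
  [29,53): 24 bp
  [53,74): 21 bp
  [74,83): 9 bp
  [83,99): 16 bp
  [99,113): 14 bp
  [113,124): 11 bp
  [124,136): 12 bp
  [136,166): 30 bp
  [166,180): 14 bp
  [180,185): 5 bp
  [185,204): 19 bp
  [204,208): 4 bp
  [208,233): 25 bp
  [233,251): 18 bp

[4,4,5,6,9,9,10,11,12,14,14,16,18,19,21,24,25,30]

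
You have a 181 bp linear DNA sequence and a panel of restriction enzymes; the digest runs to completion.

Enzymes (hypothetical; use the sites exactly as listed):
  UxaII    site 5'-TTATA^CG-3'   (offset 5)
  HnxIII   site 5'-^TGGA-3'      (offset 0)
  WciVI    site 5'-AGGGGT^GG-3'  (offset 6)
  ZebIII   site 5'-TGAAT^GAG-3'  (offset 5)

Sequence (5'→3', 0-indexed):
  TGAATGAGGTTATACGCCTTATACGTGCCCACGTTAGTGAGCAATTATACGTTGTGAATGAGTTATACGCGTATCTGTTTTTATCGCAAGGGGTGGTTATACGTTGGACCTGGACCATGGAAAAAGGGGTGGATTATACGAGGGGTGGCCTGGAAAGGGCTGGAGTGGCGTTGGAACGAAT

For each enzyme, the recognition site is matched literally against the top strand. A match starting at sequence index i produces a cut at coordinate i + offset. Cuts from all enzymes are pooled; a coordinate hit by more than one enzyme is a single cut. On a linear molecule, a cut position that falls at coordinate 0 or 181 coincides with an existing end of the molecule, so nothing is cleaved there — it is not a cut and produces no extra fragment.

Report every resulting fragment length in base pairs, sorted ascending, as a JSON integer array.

[1,3,4,5,6,7,7,8,8,8,9,9,10,10,10,11,12,26,27]

Site scan:
  UxaII TTATACG/5: at [9, 18, 44, 62, 96, 133] ⇒ [14, 23, 49, 67, 101, 138]
  HnxIII TGGA/0: at [104, 110, 117, 129, 150, 160, 171] ⇒ [104, 110, 117, 129, 150, 160, 171]
  WciVI AGGGGTGG/6: at [88, 124, 140] ⇒ [94, 130, 146]
  ZebIII TGAATGAG/5: at [0, 54] ⇒ [5, 59]

Pooled cuts: [5, 14, 23, 49, 59, 67, 94, 101, 104, 110, 117, 129, 130, 138, 146, 150, 160, 171]

Fragments:
  [0,5): 5 bp
  [5,14): 9 bp
  [14,23): 9 bp
  [23,49): 26 bp
  [49,59): 10 bp
  [59,67): 8 bp
  [67,94): 27 bp
  [94,101): 7 bp
  [101,104): 3 bp
  [104,110): 6 bp
  [110,117): 7 bp
  [117,129): 12 bp
  [129,130): 1 bp
  [130,138): 8 bp
  [138,146): 8 bp
  [146,150): 4 bp
  [150,160): 10 bp
  [160,171): 11 bp
  [171,181): 10 bp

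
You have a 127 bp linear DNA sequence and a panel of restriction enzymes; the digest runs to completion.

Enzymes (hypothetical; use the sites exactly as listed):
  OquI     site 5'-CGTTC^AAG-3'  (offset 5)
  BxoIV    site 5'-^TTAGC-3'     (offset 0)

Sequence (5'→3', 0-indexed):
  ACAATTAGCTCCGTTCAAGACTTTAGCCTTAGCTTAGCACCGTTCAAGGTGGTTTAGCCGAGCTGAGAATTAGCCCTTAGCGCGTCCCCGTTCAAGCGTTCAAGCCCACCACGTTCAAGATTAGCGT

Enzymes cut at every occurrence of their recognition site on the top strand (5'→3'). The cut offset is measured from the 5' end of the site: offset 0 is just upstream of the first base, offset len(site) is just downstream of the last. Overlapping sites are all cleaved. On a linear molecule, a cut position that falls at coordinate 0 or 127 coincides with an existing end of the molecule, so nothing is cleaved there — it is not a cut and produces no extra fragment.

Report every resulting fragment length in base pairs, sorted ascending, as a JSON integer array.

[4,4,5,6,6,7,7,8,8,12,12,15,16,17]

Per-enzyme occurrences:
  OquI (CGTTCAAG, off=5): starts [11, 40, 88, 96, 111] → cuts [16, 45, 93, 101, 116]
  BxoIV (TTAGC, off=0): starts [4, 22, 28, 33, 53, 69, 76, 120] → cuts [4, 22, 28, 33, 53, 69, 76, 120]

All cut coordinates (distinct, sorted): [4, 16, 22, 28, 33, 45, 53, 69, 76, 93, 101, 116, 120]

Fragments:
  [0,4): 4 bp
  [4,16): 12 bp
  [16,22): 6 bp
  [22,28): 6 bp
  [28,33): 5 bp
  [33,45): 12 bp
  [45,53): 8 bp
  [53,69): 16 bp
  [69,76): 7 bp
  [76,93): 17 bp
  [93,101): 8 bp
  [101,116): 15 bp
  [116,120): 4 bp
  [120,127): 7 bp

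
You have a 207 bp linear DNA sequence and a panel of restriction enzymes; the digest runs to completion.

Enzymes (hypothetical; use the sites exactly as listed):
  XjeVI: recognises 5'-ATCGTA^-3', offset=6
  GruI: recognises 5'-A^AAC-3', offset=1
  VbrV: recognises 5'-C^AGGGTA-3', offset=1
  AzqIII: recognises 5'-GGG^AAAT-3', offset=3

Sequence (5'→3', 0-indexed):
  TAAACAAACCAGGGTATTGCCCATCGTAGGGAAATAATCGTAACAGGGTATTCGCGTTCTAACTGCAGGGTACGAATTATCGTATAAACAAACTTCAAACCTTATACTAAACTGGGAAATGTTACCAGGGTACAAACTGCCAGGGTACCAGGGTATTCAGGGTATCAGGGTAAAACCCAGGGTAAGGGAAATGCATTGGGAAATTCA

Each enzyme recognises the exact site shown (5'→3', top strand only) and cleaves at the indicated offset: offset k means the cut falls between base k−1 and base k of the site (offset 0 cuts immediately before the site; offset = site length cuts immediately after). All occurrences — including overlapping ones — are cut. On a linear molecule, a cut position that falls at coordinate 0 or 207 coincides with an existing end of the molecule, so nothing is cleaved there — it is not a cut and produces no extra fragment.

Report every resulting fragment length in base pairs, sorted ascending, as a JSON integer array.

Scan for sites:
  XjeVI ATCGTA/6: at [22, 36, 78] ⇒ [28, 42, 84]
  GruI AAAC/1: at [1, 5, 85, 89, 96, 108, 133, 172] ⇒ [2, 6, 86, 90, 97, 109, 134, 173]
  VbrV CAGGGTA/1: at [9, 43, 65, 125, 140, 148, 157, 165, 177] ⇒ [10, 44, 66, 126, 141, 149, 158, 166, 178]
  AzqIII GGGAAAT/3: at [28, 113, 185, 197] ⇒ [31, 116, 188, 200]

Pooled cuts: [2, 6, 10, 28, 31, 42, 44, 66, 84, 86, 90, 97, 109, 116, 126, 134, 141, 149, 158, 166, 173, 178, 188, 200]

Fragment lengths:
  [0,2): 2 bp
  [2,6): 4 bp
  [6,10): 4 bp
  [10,28): 18 bp
  [28,31): 3 bp
  [31,42): 11 bp
  [42,44): 2 bp
  [44,66): 22 bp
  [66,84): 18 bp
  [84,86): 2 bp
  [86,90): 4 bp
  [90,97): 7 bp
  [97,109): 12 bp
  [109,116): 7 bp
  [116,126): 10 bp
  [126,134): 8 bp
  [134,141): 7 bp
  [141,149): 8 bp
  [149,158): 9 bp
  [158,166): 8 bp
  [166,173): 7 bp
  [173,178): 5 bp
  [178,188): 10 bp
  [188,200): 12 bp
  [200,207): 7 bp

[2,2,2,3,4,4,4,5,7,7,7,7,7,8,8,8,9,10,10,11,12,12,18,18,22]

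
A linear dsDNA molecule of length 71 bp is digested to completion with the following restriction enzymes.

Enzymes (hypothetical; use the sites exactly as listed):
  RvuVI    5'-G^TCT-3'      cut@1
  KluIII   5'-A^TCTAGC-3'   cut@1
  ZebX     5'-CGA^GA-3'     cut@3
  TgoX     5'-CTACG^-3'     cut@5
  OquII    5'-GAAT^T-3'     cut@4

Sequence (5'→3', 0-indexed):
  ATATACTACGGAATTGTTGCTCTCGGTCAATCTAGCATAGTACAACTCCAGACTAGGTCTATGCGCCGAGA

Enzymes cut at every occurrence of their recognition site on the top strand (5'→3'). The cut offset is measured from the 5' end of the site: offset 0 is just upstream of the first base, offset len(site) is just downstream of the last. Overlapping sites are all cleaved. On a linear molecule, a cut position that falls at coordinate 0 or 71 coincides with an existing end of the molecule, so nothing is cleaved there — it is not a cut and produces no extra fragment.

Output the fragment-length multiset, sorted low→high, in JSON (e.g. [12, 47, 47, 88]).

[2,4,10,12,16,27]

Per-enzyme occurrences:
  RvuVI GTCT/1: at [56] ⇒ [57]
  KluIII ATCTAGC/1: at [29] ⇒ [30]
  ZebX CGAGA/3: at [66] ⇒ [69]
  TgoX CTACG/5: at [5] ⇒ [10]
  OquII GAATT/4: at [10] ⇒ [14]

Pooled cuts: [10, 14, 30, 57, 69]

Fragment lengths:
  [0,10): 10 bp
  [10,14): 4 bp
  [14,30): 16 bp
  [30,57): 27 bp
  [57,69): 12 bp
  [69,71): 2 bp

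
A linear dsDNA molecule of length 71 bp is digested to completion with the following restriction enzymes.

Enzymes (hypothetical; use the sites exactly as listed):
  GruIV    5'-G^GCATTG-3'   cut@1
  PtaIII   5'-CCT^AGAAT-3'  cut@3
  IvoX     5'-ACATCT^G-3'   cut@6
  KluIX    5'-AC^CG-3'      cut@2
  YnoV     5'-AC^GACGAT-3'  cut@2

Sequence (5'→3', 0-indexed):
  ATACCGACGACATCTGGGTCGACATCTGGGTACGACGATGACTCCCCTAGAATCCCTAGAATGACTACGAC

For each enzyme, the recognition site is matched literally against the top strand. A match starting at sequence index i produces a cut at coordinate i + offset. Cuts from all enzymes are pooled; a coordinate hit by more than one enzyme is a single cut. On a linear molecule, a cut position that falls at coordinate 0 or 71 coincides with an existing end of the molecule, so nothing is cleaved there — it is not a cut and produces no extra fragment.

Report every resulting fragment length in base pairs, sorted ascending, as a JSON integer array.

[4,6,9,11,12,14,15]

Site scan:
  GruIV (GGCATTG, off=1): no sites
  PtaIII CCTAGAAT/3: at [45, 54] ⇒ [48, 57]
  IvoX ACATCTG/6: at [9, 21] ⇒ [15, 27]
  KluIX ACCG/2: at [2] ⇒ [4]
  YnoV ACGACGAT/2: at [31] ⇒ [33]

Pooled cuts: [4, 15, 27, 33, 48, 57]

Fragments:
  [0,4): 4 bp
  [4,15): 11 bp
  [15,27): 12 bp
  [27,33): 6 bp
  [33,48): 15 bp
  [48,57): 9 bp
  [57,71): 14 bp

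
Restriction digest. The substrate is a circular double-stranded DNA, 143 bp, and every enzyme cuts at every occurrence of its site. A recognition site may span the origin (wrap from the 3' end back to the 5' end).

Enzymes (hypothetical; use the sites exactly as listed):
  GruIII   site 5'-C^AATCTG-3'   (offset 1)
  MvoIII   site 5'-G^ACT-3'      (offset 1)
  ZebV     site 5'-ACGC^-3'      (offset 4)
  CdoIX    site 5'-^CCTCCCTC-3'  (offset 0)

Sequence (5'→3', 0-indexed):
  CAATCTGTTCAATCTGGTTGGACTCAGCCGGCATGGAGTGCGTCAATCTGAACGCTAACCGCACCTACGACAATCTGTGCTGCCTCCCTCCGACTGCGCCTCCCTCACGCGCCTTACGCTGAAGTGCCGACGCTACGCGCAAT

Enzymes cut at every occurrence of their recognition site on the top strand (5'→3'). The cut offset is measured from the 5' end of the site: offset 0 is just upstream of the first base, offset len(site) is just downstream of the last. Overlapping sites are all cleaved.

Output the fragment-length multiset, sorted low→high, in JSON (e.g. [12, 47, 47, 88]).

[5,6,6,9,9,10,11,11,11,12,14,16,23]

Scan for sites:
  GruIII (CAATCTG, off=1): starts [0, 9, 43, 70] → cuts [1, 10, 44, 71]
  MvoIII (GACT, off=1): starts [20, 91] → cuts [21, 92]
  ZebV (ACGC, off=4): starts [51, 106, 115, 129, 134] → cuts [55, 110, 119, 133, 138]
  CdoIX (CCTCCCTC, off=0): starts [82, 98] → cuts [82, 98]

Pooled cuts: [1, 10, 21, 44, 55, 71, 82, 92, 98, 110, 119, 133, 138]

Fragments:
  1→10: 9 bp
  10→21: 11 bp
  21→44: 23 bp
  44→55: 11 bp
  55→71: 16 bp
  71→82: 11 bp
  82→92: 10 bp
  92→98: 6 bp
  98→110: 12 bp
  110→119: 9 bp
  119→133: 14 bp
  133→138: 5 bp
  138→1 (wrap): 143-138+1 = 6 bp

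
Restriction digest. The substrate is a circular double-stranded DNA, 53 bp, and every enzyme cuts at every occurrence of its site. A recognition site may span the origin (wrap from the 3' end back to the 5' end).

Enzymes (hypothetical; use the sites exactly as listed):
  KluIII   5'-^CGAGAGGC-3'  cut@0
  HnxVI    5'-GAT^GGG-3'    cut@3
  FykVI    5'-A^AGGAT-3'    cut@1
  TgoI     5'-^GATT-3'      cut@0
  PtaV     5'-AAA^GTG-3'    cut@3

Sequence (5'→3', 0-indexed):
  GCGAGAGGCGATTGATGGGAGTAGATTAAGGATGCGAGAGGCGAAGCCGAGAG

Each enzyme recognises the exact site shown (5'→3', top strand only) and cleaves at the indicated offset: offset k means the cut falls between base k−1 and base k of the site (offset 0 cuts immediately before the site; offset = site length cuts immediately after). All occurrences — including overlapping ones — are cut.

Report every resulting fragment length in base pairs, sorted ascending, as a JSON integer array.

[5,6,7,7,7,8,13]

Site scan:
  KluIII CGAGAGGC/0: at [1, 34, 47] ⇒ [1, 34, 47]
  HnxVI GATGGG/3: at [13] ⇒ [16]
  FykVI AAGGAT/1: at [27] ⇒ [28]
  TgoI GATT/0: at [9, 23] ⇒ [9, 23]
  PtaV (AAAGTG, off=3): no sites

Pooled cuts: [1, 9, 16, 23, 28, 34, 47]

Fragment lengths:
  1→9: 8 bp
  9→16: 7 bp
  16→23: 7 bp
  23→28: 5 bp
  28→34: 6 bp
  34→47: 13 bp
  47→1 (wrap): 53-47+1 = 7 bp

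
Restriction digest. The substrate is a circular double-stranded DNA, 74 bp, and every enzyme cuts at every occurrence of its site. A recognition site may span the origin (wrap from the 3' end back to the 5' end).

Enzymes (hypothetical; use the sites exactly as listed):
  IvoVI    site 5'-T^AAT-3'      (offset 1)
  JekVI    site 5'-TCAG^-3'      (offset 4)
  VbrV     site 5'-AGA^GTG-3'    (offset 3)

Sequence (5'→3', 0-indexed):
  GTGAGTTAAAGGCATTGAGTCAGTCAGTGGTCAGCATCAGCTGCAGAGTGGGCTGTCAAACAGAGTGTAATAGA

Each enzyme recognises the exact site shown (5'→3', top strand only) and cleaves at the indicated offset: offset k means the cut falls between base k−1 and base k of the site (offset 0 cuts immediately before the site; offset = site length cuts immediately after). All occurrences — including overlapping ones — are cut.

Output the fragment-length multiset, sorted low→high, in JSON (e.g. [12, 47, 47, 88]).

Per-enzyme occurrences:
  IvoVI (TAAT, off=1): starts [67] → cuts [68]
  JekVI (TCAG, off=4): starts [19, 23, 30, 36] → cuts [23, 27, 34, 40]
  VbrV (AGAGTG, off=3): starts [44, 61, 71] → cuts [0, 47, 64]

All cut coordinates (distinct, sorted): [0, 23, 27, 34, 40, 47, 64, 68]

Fragment lengths:
  0→23: 23 bp
  23→27: 4 bp
  27→34: 7 bp
  34→40: 6 bp
  40→47: 7 bp
  47→64: 17 bp
  64→68: 4 bp
  68→0 (wrap): 74-68+0 = 6 bp

[4,4,6,6,7,7,17,23]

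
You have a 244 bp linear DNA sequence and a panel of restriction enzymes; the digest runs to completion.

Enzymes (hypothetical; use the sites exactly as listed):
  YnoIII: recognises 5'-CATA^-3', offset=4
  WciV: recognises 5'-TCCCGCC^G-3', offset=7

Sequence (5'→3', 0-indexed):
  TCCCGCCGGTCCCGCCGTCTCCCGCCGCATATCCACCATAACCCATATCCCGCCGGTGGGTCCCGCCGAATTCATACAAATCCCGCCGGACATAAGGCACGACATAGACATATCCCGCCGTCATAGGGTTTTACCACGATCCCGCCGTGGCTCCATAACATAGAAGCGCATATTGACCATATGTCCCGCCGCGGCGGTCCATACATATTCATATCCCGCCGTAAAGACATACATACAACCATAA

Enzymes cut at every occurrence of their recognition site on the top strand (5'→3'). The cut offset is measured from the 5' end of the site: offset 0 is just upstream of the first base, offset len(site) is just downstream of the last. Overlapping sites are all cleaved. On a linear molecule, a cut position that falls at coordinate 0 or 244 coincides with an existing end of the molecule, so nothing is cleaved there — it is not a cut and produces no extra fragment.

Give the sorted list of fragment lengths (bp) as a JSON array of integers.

[1,4,4,5,5,6,6,6,7,7,7,7,7,7,8,9,9,9,9,9,10,10,11,11,11,12,13,13,21]

Scan for sites:
  YnoIII (CATA, off=4): starts [27, 36, 43, 72, 90, 102, 108, 121, 153, 158, 168, 177, 199, 203, 209, 227, 231, 239] → cuts [31, 40, 47, 76, 94, 106, 112, 125, 157, 162, 172, 181, 203, 207, 213, 231, 235, 243]
  WciV (TCCCGCCG, off=7): starts [0, 9, 19, 47, 60, 80, 112, 139, 183, 213] → cuts [7, 16, 26, 54, 67, 87, 119, 146, 190, 220]

Pooled cuts: [7, 16, 26, 31, 40, 47, 54, 67, 76, 87, 94, 106, 112, 119, 125, 146, 157, 162, 172, 181, 190, 203, 207, 213, 220, 231, 235, 243]

Fragment lengths:
  [0,7): 7 bp
  [7,16): 9 bp
  [16,26): 10 bp
  [26,31): 5 bp
  [31,40): 9 bp
  [40,47): 7 bp
  [47,54): 7 bp
  [54,67): 13 bp
  [67,76): 9 bp
  [76,87): 11 bp
  [87,94): 7 bp
  [94,106): 12 bp
  [106,112): 6 bp
  [112,119): 7 bp
  [119,125): 6 bp
  [125,146): 21 bp
  [146,157): 11 bp
  [157,162): 5 bp
  [162,172): 10 bp
  [172,181): 9 bp
  [181,190): 9 bp
  [190,203): 13 bp
  [203,207): 4 bp
  [207,213): 6 bp
  [213,220): 7 bp
  [220,231): 11 bp
  [231,235): 4 bp
  [235,243): 8 bp
  [243,244): 1 bp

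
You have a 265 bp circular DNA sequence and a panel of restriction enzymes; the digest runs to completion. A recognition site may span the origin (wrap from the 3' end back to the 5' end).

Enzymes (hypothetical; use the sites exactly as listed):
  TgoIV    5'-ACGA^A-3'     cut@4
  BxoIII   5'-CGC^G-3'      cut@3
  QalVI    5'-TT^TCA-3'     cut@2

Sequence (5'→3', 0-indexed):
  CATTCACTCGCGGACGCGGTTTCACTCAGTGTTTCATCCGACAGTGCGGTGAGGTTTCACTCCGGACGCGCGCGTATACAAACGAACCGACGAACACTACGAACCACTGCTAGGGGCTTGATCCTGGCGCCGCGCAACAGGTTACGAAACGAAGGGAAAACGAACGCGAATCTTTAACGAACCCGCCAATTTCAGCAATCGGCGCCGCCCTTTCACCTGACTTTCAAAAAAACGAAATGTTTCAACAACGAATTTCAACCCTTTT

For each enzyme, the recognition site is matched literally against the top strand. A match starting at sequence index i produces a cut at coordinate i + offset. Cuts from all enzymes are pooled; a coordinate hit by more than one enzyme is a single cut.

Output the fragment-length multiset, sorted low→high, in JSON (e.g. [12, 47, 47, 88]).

Per-enzyme occurrences:
  TgoIV ACGAA/4: at [81, 89, 98, 143, 148, 159, 176, 231, 247] ⇒ [85, 93, 102, 147, 152, 163, 180, 235, 251]
  BxoIII CGCG/3: at [8, 14, 66, 68, 70, 130, 164] ⇒ [11, 17, 69, 71, 73, 133, 167]
  QalVI TTTCA/2: at [19, 31, 54, 189, 210, 221, 239, 252, 262] ⇒ [21, 33, 56, 191, 212, 223, 241, 254, 264]

Pooled cuts: [11, 17, 21, 33, 56, 69, 71, 73, 85, 93, 102, 133, 147, 152, 163, 167, 180, 191, 212, 223, 235, 241, 251, 254, 264]

Fragment lengths:
  11→17: 6 bp
  17→21: 4 bp
  21→33: 12 bp
  33→56: 23 bp
  56→69: 13 bp
  69→71: 2 bp
  71→73: 2 bp
  73→85: 12 bp
  85→93: 8 bp
  93→102: 9 bp
  102→133: 31 bp
  133→147: 14 bp
  147→152: 5 bp
  152→163: 11 bp
  163→167: 4 bp
  167→180: 13 bp
  180→191: 11 bp
  191→212: 21 bp
  212→223: 11 bp
  223→235: 12 bp
  235→241: 6 bp
  241→251: 10 bp
  251→254: 3 bp
  254→264: 10 bp
  264→11 (wrap): 265-264+11 = 12 bp

[2,2,3,4,4,5,6,6,8,9,10,10,11,11,11,12,12,12,12,13,13,14,21,23,31]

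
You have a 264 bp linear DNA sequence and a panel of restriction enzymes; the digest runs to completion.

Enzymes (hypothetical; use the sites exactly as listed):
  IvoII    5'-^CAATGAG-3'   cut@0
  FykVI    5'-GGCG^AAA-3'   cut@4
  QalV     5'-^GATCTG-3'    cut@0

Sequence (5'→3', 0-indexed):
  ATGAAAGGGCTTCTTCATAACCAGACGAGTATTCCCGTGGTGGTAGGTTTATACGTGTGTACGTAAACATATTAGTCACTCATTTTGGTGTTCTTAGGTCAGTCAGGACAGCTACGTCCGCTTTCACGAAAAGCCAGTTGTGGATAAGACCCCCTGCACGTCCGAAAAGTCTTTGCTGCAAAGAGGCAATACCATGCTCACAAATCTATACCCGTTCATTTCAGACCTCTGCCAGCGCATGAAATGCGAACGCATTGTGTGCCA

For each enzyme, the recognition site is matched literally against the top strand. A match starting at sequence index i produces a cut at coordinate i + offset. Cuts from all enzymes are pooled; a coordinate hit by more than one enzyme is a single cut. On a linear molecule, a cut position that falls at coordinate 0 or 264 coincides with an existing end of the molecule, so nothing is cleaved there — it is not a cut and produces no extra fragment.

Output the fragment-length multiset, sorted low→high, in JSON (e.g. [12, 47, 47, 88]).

Scan for sites:
  IvoII (CAATGAG, off=0): no sites
  FykVI (GGCGAAA, off=4): no sites
  QalV (GATCTG, off=0): no sites

Pooled cuts: ∅

Fragments:
  no cuts → one linear fragment of 264 bp

[264]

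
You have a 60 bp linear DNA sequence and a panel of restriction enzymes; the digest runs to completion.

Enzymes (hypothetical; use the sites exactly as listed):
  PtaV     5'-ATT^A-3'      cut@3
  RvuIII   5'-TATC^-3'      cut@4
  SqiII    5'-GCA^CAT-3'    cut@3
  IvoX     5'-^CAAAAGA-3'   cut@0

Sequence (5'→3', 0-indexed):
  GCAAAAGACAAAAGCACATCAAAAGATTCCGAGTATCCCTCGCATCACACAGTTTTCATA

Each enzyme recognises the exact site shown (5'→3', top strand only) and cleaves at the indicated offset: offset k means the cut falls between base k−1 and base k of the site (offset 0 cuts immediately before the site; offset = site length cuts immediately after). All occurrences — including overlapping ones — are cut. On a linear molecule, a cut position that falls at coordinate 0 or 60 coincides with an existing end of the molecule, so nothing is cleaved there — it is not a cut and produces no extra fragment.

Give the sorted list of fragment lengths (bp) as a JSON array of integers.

Per-enzyme occurrences:
  PtaV (ATTA, off=3): no sites
  RvuIII TATC/4: at [33] ⇒ [37]
  SqiII GCACAT/3: at [13] ⇒ [16]
  IvoX CAAAAGA/0: at [1, 19] ⇒ [1, 19]

All cut coordinates (distinct, sorted): [1, 16, 19, 37]

Fragment lengths:
  [0,1): 1 bp
  [1,16): 15 bp
  [16,19): 3 bp
  [19,37): 18 bp
  [37,60): 23 bp

[1,3,15,18,23]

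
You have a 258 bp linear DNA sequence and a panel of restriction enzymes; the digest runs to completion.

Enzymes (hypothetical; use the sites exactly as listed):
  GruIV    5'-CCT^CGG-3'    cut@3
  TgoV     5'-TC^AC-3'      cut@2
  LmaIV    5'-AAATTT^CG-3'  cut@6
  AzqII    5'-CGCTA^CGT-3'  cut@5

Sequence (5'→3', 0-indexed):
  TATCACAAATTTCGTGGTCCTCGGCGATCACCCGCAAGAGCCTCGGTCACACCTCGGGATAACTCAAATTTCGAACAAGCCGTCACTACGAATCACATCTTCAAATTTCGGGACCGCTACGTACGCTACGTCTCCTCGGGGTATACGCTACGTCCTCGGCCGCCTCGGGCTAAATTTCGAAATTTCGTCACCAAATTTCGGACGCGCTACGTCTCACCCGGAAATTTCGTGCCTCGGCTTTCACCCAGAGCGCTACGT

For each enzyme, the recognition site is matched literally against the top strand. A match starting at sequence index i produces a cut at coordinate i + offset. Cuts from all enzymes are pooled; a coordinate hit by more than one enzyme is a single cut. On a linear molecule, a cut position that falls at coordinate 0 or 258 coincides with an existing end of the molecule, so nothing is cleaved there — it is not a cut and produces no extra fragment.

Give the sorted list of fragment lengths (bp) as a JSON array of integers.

[3,4,4,5,6,6,6,7,8,8,8,8,8,9,9,9,9,10,11,11,12,12,13,13,14,14,14,17]

Site scan:
  GruIV CCTCGG/3: at [18, 40, 51, 133, 153, 162, 231] ⇒ [21, 43, 54, 136, 156, 165, 234]
  TgoV TCAC/2: at [2, 27, 46, 82, 92, 187, 213, 240] ⇒ [4, 29, 48, 84, 94, 189, 215, 242]
  LmaIV AAATTTCG/6: at [6, 65, 102, 171, 179, 192, 221] ⇒ [12, 71, 108, 177, 185, 198, 227]
  AzqII CGCTACGT/5: at [114, 123, 145, 204, 250] ⇒ [119, 128, 150, 209, 255]

Pooled cuts: [4, 12, 21, 29, 43, 48, 54, 71, 84, 94, 108, 119, 128, 136, 150, 156, 165, 177, 185, 189, 198, 209, 215, 227, 234, 242, 255]

Fragment lengths:
  [0,4): 4 bp
  [4,12): 8 bp
  [12,21): 9 bp
  [21,29): 8 bp
  [29,43): 14 bp
  [43,48): 5 bp
  [48,54): 6 bp
  [54,71): 17 bp
  [71,84): 13 bp
  [84,94): 10 bp
  [94,108): 14 bp
  [108,119): 11 bp
  [119,128): 9 bp
  [128,136): 8 bp
  [136,150): 14 bp
  [150,156): 6 bp
  [156,165): 9 bp
  [165,177): 12 bp
  [177,185): 8 bp
  [185,189): 4 bp
  [189,198): 9 bp
  [198,209): 11 bp
  [209,215): 6 bp
  [215,227): 12 bp
  [227,234): 7 bp
  [234,242): 8 bp
  [242,255): 13 bp
  [255,258): 3 bp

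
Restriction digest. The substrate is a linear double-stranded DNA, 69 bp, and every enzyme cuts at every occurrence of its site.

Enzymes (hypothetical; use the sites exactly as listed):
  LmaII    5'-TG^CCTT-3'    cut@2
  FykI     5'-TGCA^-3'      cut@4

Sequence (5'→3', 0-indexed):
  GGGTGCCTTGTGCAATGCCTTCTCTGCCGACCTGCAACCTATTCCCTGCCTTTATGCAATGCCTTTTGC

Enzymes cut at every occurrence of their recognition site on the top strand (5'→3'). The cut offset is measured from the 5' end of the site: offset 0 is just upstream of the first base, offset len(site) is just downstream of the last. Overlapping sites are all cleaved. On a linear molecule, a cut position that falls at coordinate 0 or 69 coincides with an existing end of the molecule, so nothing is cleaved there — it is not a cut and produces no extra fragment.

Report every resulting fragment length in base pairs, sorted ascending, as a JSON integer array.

Scan for sites:
  LmaII TGCCTT/2: at [3, 15, 46, 59] ⇒ [5, 17, 48, 61]
  FykI TGCA/4: at [10, 32, 54] ⇒ [14, 36, 58]

All cut coordinates (distinct, sorted): [5, 14, 17, 36, 48, 58, 61]

Fragments:
  [0,5): 5 bp
  [5,14): 9 bp
  [14,17): 3 bp
  [17,36): 19 bp
  [36,48): 12 bp
  [48,58): 10 bp
  [58,61): 3 bp
  [61,69): 8 bp

[3,3,5,8,9,10,12,19]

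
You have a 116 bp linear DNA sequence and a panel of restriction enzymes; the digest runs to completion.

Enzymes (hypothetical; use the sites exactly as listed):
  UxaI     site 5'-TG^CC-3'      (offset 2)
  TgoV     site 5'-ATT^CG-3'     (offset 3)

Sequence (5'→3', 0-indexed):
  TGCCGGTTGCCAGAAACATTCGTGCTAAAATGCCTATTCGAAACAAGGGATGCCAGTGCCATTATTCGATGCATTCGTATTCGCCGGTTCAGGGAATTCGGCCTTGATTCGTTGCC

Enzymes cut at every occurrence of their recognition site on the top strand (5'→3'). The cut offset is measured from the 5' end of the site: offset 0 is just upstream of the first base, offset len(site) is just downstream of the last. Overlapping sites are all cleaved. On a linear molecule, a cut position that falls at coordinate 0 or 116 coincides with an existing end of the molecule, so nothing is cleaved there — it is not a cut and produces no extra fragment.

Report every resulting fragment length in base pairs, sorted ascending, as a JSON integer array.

Per-enzyme occurrences:
  UxaI (TGCC, off=2): starts [0, 7, 30, 50, 56, 112] → cuts [2, 9, 32, 52, 58, 114]
  TgoV (ATTCG, off=3): starts [17, 35, 63, 72, 78, 95, 106] → cuts [20, 38, 66, 75, 81, 98, 109]

Pooled cuts: [2, 9, 20, 32, 38, 52, 58, 66, 75, 81, 98, 109, 114]

Fragment lengths:
  [0,2): 2 bp
  [2,9): 7 bp
  [9,20): 11 bp
  [20,32): 12 bp
  [32,38): 6 bp
  [38,52): 14 bp
  [52,58): 6 bp
  [58,66): 8 bp
  [66,75): 9 bp
  [75,81): 6 bp
  [81,98): 17 bp
  [98,109): 11 bp
  [109,114): 5 bp
  [114,116): 2 bp

[2,2,5,6,6,6,7,8,9,11,11,12,14,17]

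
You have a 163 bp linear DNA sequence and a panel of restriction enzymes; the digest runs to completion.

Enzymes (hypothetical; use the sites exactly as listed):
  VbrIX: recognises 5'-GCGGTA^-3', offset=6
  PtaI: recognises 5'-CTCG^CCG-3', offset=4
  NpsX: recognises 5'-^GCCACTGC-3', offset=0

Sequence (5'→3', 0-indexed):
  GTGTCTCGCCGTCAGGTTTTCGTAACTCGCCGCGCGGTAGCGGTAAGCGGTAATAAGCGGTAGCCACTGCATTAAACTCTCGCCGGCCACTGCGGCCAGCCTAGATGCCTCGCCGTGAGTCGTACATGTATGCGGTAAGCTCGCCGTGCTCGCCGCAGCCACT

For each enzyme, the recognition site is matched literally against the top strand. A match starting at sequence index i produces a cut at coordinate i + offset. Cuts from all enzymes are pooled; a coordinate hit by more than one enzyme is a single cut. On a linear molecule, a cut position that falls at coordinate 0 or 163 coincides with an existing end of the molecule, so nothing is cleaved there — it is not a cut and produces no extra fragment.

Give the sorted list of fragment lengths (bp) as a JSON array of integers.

[3,6,6,7,8,9,10,10,11,20,21,25,27]

Site scan:
  VbrIX (GCGGTA, off=6): starts [33, 39, 46, 56, 131] → cuts [39, 45, 52, 62, 137]
  PtaI (CTCGCCG, off=4): starts [4, 25, 78, 108, 139, 148] → cuts [8, 29, 82, 112, 143, 152]
  NpsX (GCCACTGC, off=0): starts [62, 85] → cuts [62, 85]

Pooled cuts: [8, 29, 39, 45, 52, 62, 82, 85, 112, 137, 143, 152]

Fragment lengths:
  [0,8): 8 bp
  [8,29): 21 bp
  [29,39): 10 bp
  [39,45): 6 bp
  [45,52): 7 bp
  [52,62): 10 bp
  [62,82): 20 bp
  [82,85): 3 bp
  [85,112): 27 bp
  [112,137): 25 bp
  [137,143): 6 bp
  [143,152): 9 bp
  [152,163): 11 bp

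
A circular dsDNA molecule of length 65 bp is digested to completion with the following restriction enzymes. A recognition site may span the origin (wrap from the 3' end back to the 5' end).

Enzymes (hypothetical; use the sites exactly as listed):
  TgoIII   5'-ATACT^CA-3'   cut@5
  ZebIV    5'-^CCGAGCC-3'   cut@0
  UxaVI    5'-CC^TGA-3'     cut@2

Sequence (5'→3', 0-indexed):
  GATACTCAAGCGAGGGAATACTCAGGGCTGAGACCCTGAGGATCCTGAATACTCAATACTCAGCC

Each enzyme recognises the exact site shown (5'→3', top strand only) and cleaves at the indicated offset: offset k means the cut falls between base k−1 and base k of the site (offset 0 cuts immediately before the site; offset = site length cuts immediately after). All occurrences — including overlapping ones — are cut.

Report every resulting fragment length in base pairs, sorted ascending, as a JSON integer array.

[7,8,9,11,14,16]

Per-enzyme occurrences:
  TgoIII ATACTCA/5: at [1, 17, 48, 55] ⇒ [6, 22, 53, 60]
  ZebIV (CCGAGCC, off=0): no sites
  UxaVI CCTGA/2: at [34, 43] ⇒ [36, 45]

Pooled cuts: [6, 22, 36, 45, 53, 60]

Fragment lengths:
  6→22: 16 bp
  22→36: 14 bp
  36→45: 9 bp
  45→53: 8 bp
  53→60: 7 bp
  60→6 (wrap): 65-60+6 = 11 bp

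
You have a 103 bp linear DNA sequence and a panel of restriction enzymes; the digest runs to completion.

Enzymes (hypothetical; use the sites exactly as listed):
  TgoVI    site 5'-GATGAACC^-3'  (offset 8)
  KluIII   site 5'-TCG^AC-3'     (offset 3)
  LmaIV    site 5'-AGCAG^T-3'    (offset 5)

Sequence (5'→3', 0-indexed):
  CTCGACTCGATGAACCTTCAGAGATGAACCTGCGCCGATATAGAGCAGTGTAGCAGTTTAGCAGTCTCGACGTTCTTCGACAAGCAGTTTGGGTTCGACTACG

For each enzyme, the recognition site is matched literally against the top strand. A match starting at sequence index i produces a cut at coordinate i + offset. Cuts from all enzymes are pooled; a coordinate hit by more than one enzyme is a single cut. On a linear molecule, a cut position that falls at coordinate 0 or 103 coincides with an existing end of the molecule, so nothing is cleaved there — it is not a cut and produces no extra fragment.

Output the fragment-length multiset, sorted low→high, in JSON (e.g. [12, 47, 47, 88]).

[4,5,6,8,8,8,10,10,12,14,18]

Per-enzyme occurrences:
  TgoVI (GATGAACC, off=8): starts [8, 22] → cuts [16, 30]
  KluIII (TCGAC, off=3): starts [1, 66, 76, 94] → cuts [4, 69, 79, 97]
  LmaIV (AGCAGT, off=5): starts [43, 51, 59, 82] → cuts [48, 56, 64, 87]

Pooled cuts: [4, 16, 30, 48, 56, 64, 69, 79, 87, 97]

Fragments:
  [0,4): 4 bp
  [4,16): 12 bp
  [16,30): 14 bp
  [30,48): 18 bp
  [48,56): 8 bp
  [56,64): 8 bp
  [64,69): 5 bp
  [69,79): 10 bp
  [79,87): 8 bp
  [87,97): 10 bp
  [97,103): 6 bp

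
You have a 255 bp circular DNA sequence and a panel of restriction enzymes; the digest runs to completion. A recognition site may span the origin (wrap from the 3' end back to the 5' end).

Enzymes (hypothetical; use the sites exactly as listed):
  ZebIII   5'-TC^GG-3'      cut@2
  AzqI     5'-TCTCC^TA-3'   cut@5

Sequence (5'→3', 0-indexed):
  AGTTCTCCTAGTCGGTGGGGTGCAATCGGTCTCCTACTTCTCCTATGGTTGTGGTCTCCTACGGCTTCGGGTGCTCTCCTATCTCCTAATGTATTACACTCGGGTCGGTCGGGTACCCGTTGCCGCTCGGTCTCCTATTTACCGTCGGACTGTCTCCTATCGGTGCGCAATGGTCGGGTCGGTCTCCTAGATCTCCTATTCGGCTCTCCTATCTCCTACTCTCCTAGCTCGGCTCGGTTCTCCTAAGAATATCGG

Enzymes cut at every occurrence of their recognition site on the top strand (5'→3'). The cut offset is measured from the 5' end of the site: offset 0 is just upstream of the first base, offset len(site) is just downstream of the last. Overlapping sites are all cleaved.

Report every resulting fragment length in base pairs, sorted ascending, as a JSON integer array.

[4,4,5,5,5,5,5,6,7,7,7,7,7,8,8,8,9,9,9,10,10,11,11,11,14,14,15,16,18]

Per-enzyme occurrences:
  ZebIII (TCGG, off=2): starts [11, 25, 66, 99, 104, 108, 126, 144, 159, 173, 178, 199, 228, 233, 251] → cuts [13, 27, 68, 101, 106, 110, 128, 146, 161, 175, 180, 201, 230, 235, 253]
  AzqI (TCTCCTA, off=5): starts [3, 29, 38, 54, 74, 81, 130, 152, 182, 191, 204, 211, 219, 238] → cuts [8, 34, 43, 59, 79, 86, 135, 157, 187, 196, 209, 216, 224, 243]

Pooled cuts: [8, 13, 27, 34, 43, 59, 68, 79, 86, 101, 106, 110, 128, 135, 146, 157, 161, 175, 180, 187, 196, 201, 209, 216, 224, 230, 235, 243, 253]

Fragment lengths:
  8→13: 5 bp
  13→27: 14 bp
  27→34: 7 bp
  34→43: 9 bp
  43→59: 16 bp
  59→68: 9 bp
  68→79: 11 bp
  79→86: 7 bp
  86→101: 15 bp
  101→106: 5 bp
  106→110: 4 bp
  110→128: 18 bp
  128→135: 7 bp
  135→146: 11 bp
  146→157: 11 bp
  157→161: 4 bp
  161→175: 14 bp
  175→180: 5 bp
  180→187: 7 bp
  187→196: 9 bp
  196→201: 5 bp
  201→209: 8 bp
  209→216: 7 bp
  216→224: 8 bp
  224→230: 6 bp
  230→235: 5 bp
  235→243: 8 bp
  243→253: 10 bp
  253→8 (wrap): 255-253+8 = 10 bp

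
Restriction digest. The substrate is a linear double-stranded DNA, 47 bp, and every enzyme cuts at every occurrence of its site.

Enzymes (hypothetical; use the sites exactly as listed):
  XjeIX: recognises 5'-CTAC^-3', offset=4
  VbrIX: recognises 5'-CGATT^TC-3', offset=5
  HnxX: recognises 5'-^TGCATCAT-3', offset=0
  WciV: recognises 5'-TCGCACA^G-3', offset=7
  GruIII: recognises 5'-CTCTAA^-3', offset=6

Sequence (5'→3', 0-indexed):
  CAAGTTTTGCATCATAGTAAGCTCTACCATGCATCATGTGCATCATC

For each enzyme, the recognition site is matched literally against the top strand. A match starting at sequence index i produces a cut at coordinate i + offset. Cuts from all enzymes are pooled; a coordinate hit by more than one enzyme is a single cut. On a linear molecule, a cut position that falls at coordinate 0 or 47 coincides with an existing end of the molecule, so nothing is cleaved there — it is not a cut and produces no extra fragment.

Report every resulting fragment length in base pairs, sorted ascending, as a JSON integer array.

[2,7,9,9,20]

Scan for sites:
  XjeIX (CTAC, off=4): starts [23] → cuts [27]
  VbrIX (CGATTTC, off=5): no sites
  HnxX (TGCATCAT, off=0): starts [7, 29, 38] → cuts [7, 29, 38]
  WciV (TCGCACAG, off=7): no sites
  GruIII (CTCTAA, off=6): no sites

Pooled cuts: [7, 27, 29, 38]

Fragment lengths:
  [0,7): 7 bp
  [7,27): 20 bp
  [27,29): 2 bp
  [29,38): 9 bp
  [38,47): 9 bp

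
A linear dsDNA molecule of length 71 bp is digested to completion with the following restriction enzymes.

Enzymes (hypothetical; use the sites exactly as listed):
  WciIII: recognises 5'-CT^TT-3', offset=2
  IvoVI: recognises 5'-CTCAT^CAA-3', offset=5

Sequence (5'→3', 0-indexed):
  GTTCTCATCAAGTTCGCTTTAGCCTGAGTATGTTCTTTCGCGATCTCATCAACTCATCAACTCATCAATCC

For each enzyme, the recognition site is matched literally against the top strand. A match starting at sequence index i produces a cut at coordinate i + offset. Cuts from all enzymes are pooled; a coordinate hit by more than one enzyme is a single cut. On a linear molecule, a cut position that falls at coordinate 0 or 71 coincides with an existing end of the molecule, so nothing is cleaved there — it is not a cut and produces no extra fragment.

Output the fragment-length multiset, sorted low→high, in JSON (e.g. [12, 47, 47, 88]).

[6,8,8,8,10,13,18]

Per-enzyme occurrences:
  WciIII (CTTT, off=2): starts [16, 34] → cuts [18, 36]
  IvoVI (CTCATCAA, off=5): starts [3, 44, 52, 60] → cuts [8, 49, 57, 65]

All cut coordinates (distinct, sorted): [8, 18, 36, 49, 57, 65]

Fragment lengths:
  [0,8): 8 bp
  [8,18): 10 bp
  [18,36): 18 bp
  [36,49): 13 bp
  [49,57): 8 bp
  [57,65): 8 bp
  [65,71): 6 bp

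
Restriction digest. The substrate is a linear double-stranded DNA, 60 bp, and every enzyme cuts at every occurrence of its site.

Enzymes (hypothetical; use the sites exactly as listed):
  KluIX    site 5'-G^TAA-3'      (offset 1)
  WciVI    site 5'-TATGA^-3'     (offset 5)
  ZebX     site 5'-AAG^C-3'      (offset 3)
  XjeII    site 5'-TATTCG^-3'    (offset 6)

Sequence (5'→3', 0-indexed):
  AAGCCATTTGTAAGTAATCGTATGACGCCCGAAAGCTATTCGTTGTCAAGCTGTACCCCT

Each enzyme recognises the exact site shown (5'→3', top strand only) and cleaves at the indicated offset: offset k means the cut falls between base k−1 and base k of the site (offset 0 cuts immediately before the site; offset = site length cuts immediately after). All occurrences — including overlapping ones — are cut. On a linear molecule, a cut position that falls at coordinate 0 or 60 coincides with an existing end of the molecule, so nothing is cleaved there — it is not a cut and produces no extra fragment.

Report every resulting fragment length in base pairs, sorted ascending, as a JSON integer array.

[3,4,7,7,8,10,10,11]

Site scan:
  KluIX GTAA/1: at [9, 13] ⇒ [10, 14]
  WciVI TATGA/5: at [20] ⇒ [25]
  ZebX AAGC/3: at [0, 32, 47] ⇒ [3, 35, 50]
  XjeII TATTCG/6: at [36] ⇒ [42]

All cut coordinates (distinct, sorted): [3, 10, 14, 25, 35, 42, 50]

Fragment lengths:
  [0,3): 3 bp
  [3,10): 7 bp
  [10,14): 4 bp
  [14,25): 11 bp
  [25,35): 10 bp
  [35,42): 7 bp
  [42,50): 8 bp
  [50,60): 10 bp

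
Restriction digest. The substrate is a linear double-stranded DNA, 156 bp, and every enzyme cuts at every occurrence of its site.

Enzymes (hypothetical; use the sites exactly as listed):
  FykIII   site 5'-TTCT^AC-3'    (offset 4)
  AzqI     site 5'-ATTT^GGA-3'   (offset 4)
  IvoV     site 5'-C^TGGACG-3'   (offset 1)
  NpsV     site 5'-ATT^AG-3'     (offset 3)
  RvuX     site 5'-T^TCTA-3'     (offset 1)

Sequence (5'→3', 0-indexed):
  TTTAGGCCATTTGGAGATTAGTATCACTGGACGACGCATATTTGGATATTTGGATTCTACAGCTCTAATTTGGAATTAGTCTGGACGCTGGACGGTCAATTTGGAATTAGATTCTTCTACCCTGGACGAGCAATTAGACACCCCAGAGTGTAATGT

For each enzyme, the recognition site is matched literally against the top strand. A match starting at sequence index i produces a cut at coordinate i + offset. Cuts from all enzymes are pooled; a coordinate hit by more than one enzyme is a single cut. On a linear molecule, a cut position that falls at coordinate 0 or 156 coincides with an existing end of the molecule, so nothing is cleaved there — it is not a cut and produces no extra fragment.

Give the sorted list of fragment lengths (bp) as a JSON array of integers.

[3,3,4,4,4,6,6,7,7,7,8,8,12,13,13,14,16,21]

Scan for sites:
  FykIII (TTCTAC, off=4): starts [54, 114] → cuts [58, 118]
  AzqI (ATTTGGA, off=4): starts [8, 39, 47, 67, 98] → cuts [12, 43, 51, 71, 102]
  IvoV (CTGGACG, off=1): starts [26, 80, 87, 121] → cuts [27, 81, 88, 122]
  NpsV (ATTAG, off=3): starts [16, 74, 105, 132] → cuts [19, 77, 108, 135]
  RvuX (TTCTA, off=1): starts [54, 114] → cuts [55, 115]

All cut coordinates (distinct, sorted): [12, 19, 27, 43, 51, 55, 58, 71, 77, 81, 88, 102, 108, 115, 118, 122, 135]

Fragment lengths:
  [0,12): 12 bp
  [12,19): 7 bp
  [19,27): 8 bp
  [27,43): 16 bp
  [43,51): 8 bp
  [51,55): 4 bp
  [55,58): 3 bp
  [58,71): 13 bp
  [71,77): 6 bp
  [77,81): 4 bp
  [81,88): 7 bp
  [88,102): 14 bp
  [102,108): 6 bp
  [108,115): 7 bp
  [115,118): 3 bp
  [118,122): 4 bp
  [122,135): 13 bp
  [135,156): 21 bp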